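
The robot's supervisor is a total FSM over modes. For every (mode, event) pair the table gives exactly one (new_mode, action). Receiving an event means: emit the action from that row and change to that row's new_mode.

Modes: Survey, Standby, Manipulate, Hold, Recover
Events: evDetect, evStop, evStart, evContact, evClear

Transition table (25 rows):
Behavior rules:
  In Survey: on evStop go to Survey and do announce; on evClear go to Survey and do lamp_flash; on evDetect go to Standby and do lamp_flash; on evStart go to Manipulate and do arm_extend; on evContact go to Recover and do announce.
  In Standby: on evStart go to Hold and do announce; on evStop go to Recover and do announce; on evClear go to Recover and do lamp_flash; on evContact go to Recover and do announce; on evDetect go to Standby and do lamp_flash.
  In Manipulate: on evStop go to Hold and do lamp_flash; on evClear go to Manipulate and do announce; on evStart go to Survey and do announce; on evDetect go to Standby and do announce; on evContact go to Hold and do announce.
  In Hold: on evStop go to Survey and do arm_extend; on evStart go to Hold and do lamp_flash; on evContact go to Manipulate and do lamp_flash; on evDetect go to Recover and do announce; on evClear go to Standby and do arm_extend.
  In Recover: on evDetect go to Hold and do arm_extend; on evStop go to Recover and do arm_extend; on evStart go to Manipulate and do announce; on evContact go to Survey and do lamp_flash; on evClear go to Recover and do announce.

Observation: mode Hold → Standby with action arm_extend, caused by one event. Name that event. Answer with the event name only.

evClear

try evDetect: (Hold, evDetect) → (Recover, announce)
try evStop: (Hold, evStop) → (Survey, arm_extend)
try evStart: (Hold, evStart) → (Hold, lamp_flash)
try evContact: (Hold, evContact) → (Manipulate, lamp_flash)
try evClear: (Hold, evClear) → (Standby, arm_extend)  ← matches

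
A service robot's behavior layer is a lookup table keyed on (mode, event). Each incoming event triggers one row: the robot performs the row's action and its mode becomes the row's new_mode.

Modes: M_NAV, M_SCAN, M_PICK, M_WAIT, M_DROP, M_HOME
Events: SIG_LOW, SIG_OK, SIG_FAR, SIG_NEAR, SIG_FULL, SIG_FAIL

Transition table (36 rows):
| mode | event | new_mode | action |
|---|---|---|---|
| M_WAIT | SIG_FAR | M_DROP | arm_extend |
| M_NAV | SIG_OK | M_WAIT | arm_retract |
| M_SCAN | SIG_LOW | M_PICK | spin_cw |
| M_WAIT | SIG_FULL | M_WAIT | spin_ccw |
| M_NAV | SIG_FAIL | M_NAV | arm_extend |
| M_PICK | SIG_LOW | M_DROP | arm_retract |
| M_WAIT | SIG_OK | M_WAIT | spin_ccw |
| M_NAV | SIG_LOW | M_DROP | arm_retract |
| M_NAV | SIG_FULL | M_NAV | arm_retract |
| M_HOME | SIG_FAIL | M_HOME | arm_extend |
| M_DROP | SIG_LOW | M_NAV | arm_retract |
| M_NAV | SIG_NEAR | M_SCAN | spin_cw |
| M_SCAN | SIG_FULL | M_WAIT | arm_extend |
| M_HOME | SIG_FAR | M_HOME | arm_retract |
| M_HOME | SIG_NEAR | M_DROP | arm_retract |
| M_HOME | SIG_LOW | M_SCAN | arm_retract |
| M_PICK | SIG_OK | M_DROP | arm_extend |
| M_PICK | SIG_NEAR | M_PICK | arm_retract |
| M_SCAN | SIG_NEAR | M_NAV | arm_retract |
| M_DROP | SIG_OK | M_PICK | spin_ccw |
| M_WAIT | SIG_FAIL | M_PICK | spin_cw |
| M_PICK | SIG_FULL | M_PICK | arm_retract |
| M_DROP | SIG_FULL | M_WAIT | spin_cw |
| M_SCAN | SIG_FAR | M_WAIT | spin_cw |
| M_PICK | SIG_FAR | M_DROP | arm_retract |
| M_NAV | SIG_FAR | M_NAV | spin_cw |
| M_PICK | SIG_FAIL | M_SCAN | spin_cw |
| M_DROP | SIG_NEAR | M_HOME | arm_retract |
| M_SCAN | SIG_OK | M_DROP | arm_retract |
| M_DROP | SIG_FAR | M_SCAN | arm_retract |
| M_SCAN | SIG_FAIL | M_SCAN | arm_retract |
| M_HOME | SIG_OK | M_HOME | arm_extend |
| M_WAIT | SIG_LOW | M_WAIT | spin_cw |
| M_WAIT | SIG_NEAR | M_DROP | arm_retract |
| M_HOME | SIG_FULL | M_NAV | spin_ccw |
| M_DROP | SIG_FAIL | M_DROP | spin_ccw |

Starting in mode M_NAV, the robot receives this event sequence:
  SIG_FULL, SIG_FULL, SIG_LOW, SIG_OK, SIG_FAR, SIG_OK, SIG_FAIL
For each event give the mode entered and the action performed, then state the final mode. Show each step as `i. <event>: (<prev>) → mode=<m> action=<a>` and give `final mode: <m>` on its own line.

1. SIG_FULL: (M_NAV) → mode=M_NAV action=arm_retract
2. SIG_FULL: (M_NAV) → mode=M_NAV action=arm_retract
3. SIG_LOW: (M_NAV) → mode=M_DROP action=arm_retract
4. SIG_OK: (M_DROP) → mode=M_PICK action=spin_ccw
5. SIG_FAR: (M_PICK) → mode=M_DROP action=arm_retract
6. SIG_OK: (M_DROP) → mode=M_PICK action=spin_ccw
7. SIG_FAIL: (M_PICK) → mode=M_SCAN action=spin_cw

final mode: M_SCAN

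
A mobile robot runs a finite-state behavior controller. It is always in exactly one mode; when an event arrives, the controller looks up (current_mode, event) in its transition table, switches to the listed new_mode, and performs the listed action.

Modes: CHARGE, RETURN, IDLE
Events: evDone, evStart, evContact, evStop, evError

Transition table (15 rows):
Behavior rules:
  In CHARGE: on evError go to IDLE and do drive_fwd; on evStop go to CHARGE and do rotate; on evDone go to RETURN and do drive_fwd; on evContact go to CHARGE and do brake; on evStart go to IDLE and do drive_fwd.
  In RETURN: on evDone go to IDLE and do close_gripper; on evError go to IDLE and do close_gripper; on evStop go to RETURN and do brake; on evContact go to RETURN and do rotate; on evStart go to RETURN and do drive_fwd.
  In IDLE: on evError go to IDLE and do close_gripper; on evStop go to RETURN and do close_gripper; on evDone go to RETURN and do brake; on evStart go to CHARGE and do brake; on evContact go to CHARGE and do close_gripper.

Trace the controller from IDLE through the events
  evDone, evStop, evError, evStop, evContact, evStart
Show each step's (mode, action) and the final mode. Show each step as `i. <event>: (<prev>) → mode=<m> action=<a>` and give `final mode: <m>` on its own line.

1. evDone: (IDLE) → mode=RETURN action=brake
2. evStop: (RETURN) → mode=RETURN action=brake
3. evError: (RETURN) → mode=IDLE action=close_gripper
4. evStop: (IDLE) → mode=RETURN action=close_gripper
5. evContact: (RETURN) → mode=RETURN action=rotate
6. evStart: (RETURN) → mode=RETURN action=drive_fwd

final mode: RETURN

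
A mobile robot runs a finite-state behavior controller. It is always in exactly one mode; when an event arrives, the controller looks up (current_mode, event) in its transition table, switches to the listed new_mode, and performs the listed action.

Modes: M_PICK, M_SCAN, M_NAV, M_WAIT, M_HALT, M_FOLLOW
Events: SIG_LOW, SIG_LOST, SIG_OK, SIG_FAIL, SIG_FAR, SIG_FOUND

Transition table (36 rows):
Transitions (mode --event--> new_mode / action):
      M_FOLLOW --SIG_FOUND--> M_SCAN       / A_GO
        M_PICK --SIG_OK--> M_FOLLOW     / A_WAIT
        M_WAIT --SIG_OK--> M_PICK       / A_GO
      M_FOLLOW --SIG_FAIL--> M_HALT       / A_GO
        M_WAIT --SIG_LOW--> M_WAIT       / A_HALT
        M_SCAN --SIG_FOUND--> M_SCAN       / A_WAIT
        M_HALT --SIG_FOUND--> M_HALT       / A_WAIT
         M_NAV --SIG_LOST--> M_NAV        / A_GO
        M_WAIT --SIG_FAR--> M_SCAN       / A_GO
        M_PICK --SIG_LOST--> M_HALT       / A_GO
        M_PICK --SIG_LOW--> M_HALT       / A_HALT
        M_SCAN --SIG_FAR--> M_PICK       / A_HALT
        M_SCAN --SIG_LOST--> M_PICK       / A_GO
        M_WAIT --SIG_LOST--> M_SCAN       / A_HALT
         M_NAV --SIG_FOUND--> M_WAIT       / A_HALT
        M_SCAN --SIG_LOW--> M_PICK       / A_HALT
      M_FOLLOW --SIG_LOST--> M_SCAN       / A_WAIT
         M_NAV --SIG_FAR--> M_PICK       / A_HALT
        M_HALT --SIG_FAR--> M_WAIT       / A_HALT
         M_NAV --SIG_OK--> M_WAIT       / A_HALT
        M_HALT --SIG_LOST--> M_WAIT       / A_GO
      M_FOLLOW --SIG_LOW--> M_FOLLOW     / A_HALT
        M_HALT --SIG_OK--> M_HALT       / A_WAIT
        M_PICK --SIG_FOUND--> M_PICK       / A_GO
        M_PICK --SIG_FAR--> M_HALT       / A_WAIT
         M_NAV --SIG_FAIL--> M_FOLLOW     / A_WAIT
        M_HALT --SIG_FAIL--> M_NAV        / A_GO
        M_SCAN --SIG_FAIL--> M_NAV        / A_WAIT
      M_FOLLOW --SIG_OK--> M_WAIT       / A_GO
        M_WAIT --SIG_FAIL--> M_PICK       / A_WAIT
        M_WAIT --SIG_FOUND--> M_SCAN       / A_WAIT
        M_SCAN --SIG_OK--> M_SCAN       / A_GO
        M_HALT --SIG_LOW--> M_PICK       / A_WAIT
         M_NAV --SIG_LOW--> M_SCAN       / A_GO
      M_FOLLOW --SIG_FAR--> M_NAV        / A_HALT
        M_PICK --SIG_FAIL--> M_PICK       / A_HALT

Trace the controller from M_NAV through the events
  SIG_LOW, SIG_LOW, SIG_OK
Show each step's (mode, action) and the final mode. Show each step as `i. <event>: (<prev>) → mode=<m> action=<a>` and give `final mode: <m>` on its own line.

1. SIG_LOW: (M_NAV) → mode=M_SCAN action=A_GO
2. SIG_LOW: (M_SCAN) → mode=M_PICK action=A_HALT
3. SIG_OK: (M_PICK) → mode=M_FOLLOW action=A_WAIT

final mode: M_FOLLOW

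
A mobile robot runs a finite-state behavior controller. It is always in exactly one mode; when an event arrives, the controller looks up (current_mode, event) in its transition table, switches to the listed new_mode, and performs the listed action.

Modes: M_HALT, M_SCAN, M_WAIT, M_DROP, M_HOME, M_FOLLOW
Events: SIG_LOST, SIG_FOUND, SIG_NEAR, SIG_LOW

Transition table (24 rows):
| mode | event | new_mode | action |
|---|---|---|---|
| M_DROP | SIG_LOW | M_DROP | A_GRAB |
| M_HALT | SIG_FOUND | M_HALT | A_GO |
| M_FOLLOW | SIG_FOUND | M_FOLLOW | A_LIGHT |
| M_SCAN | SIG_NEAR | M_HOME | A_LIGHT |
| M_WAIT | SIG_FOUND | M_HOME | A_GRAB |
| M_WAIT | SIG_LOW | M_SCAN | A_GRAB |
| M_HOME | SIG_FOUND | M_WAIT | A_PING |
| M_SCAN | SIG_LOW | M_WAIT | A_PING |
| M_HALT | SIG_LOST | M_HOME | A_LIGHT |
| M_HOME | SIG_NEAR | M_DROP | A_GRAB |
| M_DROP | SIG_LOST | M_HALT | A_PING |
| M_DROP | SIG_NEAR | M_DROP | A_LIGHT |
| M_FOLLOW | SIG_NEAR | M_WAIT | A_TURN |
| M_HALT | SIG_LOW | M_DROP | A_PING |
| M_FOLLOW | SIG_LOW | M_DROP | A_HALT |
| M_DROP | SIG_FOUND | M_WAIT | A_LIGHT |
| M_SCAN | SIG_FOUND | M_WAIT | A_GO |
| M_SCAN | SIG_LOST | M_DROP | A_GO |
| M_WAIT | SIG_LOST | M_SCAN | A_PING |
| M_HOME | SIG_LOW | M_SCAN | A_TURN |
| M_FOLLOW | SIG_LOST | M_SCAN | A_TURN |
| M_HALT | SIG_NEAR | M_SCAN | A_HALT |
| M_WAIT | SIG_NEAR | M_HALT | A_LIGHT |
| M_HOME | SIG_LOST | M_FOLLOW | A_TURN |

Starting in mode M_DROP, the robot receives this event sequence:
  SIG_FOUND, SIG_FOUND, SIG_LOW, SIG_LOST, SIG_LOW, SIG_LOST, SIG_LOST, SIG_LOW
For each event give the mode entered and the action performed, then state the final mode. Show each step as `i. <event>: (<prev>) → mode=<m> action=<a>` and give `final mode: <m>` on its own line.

1. SIG_FOUND: (M_DROP) → mode=M_WAIT action=A_LIGHT
2. SIG_FOUND: (M_WAIT) → mode=M_HOME action=A_GRAB
3. SIG_LOW: (M_HOME) → mode=M_SCAN action=A_TURN
4. SIG_LOST: (M_SCAN) → mode=M_DROP action=A_GO
5. SIG_LOW: (M_DROP) → mode=M_DROP action=A_GRAB
6. SIG_LOST: (M_DROP) → mode=M_HALT action=A_PING
7. SIG_LOST: (M_HALT) → mode=M_HOME action=A_LIGHT
8. SIG_LOW: (M_HOME) → mode=M_SCAN action=A_TURN

final mode: M_SCAN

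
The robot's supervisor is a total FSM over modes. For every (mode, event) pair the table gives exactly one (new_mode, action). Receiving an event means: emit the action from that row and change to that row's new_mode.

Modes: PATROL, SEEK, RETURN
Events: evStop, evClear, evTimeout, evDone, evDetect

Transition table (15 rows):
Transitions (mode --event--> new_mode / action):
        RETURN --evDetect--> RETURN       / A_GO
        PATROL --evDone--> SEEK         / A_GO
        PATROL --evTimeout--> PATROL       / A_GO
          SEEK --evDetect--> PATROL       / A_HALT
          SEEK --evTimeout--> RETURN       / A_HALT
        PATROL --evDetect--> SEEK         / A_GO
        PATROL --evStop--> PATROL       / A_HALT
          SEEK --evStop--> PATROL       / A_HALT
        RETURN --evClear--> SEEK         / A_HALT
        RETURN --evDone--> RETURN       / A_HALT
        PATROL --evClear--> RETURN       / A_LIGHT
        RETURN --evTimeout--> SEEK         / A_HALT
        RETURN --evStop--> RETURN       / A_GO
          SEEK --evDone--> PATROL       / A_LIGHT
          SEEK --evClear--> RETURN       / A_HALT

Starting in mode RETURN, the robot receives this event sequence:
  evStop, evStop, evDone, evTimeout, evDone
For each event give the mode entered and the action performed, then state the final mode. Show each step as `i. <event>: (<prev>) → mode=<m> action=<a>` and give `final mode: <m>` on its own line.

1. evStop: (RETURN) → mode=RETURN action=A_GO
2. evStop: (RETURN) → mode=RETURN action=A_GO
3. evDone: (RETURN) → mode=RETURN action=A_HALT
4. evTimeout: (RETURN) → mode=SEEK action=A_HALT
5. evDone: (SEEK) → mode=PATROL action=A_LIGHT

final mode: PATROL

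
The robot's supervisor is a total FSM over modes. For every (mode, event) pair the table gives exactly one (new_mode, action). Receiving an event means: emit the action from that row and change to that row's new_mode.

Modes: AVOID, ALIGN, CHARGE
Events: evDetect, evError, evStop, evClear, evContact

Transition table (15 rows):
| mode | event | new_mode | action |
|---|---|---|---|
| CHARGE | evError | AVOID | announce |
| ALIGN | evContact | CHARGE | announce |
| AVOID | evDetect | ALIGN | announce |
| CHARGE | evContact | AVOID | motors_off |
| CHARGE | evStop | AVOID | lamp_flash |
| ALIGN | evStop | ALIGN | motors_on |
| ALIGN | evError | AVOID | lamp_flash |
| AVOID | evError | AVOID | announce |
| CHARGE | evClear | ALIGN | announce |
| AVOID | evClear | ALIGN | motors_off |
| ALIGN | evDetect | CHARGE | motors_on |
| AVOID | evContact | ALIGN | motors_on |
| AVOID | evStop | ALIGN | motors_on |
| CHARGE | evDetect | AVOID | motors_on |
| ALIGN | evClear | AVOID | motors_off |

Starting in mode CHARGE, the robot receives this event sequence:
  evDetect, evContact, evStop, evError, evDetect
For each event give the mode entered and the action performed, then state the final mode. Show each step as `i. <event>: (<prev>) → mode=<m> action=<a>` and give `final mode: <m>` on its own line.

final mode: ALIGN

1. evDetect: (CHARGE) → mode=AVOID action=motors_on
2. evContact: (AVOID) → mode=ALIGN action=motors_on
3. evStop: (ALIGN) → mode=ALIGN action=motors_on
4. evError: (ALIGN) → mode=AVOID action=lamp_flash
5. evDetect: (AVOID) → mode=ALIGN action=announce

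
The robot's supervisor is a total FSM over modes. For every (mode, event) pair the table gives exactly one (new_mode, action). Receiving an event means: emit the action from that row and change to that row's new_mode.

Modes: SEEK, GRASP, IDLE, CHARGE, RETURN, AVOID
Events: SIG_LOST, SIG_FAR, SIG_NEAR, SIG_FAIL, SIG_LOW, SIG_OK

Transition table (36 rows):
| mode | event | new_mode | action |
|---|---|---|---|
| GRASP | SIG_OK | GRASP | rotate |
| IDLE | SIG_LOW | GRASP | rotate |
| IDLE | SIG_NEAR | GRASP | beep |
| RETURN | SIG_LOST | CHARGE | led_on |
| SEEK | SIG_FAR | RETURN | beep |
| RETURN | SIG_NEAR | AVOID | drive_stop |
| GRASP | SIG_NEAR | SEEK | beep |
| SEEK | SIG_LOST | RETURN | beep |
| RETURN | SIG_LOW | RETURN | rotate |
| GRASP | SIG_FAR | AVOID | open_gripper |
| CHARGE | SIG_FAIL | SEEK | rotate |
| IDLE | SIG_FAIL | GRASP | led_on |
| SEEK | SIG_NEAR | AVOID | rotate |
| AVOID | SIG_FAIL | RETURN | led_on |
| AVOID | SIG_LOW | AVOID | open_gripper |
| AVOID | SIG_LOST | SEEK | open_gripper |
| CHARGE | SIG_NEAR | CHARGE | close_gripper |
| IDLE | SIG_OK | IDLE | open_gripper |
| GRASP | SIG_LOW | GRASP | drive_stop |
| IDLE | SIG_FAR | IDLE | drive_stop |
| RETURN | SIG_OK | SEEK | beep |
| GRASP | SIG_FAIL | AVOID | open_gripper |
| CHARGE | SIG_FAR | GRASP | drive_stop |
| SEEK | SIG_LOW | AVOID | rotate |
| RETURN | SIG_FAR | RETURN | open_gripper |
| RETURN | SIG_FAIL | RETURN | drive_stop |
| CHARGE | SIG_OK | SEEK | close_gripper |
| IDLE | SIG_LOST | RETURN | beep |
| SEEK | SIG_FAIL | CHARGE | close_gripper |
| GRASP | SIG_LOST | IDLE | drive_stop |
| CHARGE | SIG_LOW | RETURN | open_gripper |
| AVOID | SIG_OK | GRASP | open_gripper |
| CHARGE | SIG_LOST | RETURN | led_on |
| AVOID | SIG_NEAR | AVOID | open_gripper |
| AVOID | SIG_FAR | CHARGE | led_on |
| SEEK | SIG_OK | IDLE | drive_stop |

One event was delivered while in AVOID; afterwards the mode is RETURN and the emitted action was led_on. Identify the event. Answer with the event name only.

try SIG_LOST: (AVOID, SIG_LOST) → (SEEK, open_gripper)
try SIG_FAR: (AVOID, SIG_FAR) → (CHARGE, led_on)
try SIG_NEAR: (AVOID, SIG_NEAR) → (AVOID, open_gripper)
try SIG_FAIL: (AVOID, SIG_FAIL) → (RETURN, led_on)  ← matches
try SIG_LOW: (AVOID, SIG_LOW) → (AVOID, open_gripper)
try SIG_OK: (AVOID, SIG_OK) → (GRASP, open_gripper)

SIG_FAIL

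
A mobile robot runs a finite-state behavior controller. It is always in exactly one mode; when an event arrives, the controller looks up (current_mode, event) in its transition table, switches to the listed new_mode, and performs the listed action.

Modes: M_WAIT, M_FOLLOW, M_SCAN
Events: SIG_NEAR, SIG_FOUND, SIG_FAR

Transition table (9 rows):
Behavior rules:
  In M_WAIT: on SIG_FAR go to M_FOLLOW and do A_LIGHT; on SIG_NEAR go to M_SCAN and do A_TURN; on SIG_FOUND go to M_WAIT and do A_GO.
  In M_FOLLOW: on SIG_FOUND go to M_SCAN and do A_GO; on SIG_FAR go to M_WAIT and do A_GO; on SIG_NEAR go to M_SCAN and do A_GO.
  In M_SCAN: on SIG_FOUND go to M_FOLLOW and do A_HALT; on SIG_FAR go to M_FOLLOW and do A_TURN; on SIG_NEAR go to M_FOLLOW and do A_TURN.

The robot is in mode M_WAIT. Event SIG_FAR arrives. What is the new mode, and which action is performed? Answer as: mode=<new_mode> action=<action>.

current mode = M_WAIT; filter table to that mode:
  (M_WAIT, SIG_FAR) → (M_FOLLOW, A_LIGHT)  ← event matches
  (M_WAIT, SIG_NEAR) → (M_SCAN, A_TURN)
  (M_WAIT, SIG_FOUND) → (M_WAIT, A_GO)
event = SIG_FAR selects (M_FOLLOW, A_LIGHT)

mode=M_FOLLOW action=A_LIGHT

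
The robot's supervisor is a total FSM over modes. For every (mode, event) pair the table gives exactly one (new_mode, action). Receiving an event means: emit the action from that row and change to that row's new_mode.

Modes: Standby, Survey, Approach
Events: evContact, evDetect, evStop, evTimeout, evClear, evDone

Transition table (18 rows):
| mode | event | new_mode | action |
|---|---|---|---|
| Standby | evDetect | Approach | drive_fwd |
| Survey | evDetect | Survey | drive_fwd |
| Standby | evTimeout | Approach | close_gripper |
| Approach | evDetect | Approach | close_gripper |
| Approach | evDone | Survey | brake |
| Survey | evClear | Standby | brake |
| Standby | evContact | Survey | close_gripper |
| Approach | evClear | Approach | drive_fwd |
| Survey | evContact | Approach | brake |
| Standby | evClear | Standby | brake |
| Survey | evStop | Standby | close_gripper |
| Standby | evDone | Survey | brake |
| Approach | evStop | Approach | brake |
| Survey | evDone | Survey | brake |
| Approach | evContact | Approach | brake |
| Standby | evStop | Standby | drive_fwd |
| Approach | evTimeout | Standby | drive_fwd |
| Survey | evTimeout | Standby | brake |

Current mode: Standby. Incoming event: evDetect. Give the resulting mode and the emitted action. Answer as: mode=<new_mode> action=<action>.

mode=Approach action=drive_fwd

current mode = Standby; filter table to that mode:
  (Standby, evDetect) → (Approach, drive_fwd)  ← event matches
  (Standby, evTimeout) → (Approach, close_gripper)
  (Standby, evContact) → (Survey, close_gripper)
  (Standby, evClear) → (Standby, brake)
  (Standby, evDone) → (Survey, brake)
  (Standby, evStop) → (Standby, drive_fwd)
event = evDetect selects (Approach, drive_fwd)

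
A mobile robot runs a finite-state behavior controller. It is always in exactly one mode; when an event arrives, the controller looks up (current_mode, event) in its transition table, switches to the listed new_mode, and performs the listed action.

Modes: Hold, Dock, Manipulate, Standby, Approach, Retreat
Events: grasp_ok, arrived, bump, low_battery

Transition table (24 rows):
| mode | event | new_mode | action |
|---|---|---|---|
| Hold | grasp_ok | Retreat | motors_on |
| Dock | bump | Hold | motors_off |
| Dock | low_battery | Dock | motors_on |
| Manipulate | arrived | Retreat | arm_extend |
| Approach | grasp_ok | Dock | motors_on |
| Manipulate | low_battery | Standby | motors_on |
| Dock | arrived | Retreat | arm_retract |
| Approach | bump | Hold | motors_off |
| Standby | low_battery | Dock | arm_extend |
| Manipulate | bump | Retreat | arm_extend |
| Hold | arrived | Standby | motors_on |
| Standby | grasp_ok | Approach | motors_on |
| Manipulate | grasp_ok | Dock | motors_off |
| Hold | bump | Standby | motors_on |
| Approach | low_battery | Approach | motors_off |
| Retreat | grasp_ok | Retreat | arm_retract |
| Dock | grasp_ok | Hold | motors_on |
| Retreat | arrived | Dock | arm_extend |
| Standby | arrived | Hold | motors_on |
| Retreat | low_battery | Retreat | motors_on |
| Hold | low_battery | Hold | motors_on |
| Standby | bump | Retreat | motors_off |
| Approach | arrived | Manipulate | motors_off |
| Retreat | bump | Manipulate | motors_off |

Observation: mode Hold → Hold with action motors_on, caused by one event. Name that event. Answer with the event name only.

low_battery

try grasp_ok: (Hold, grasp_ok) → (Retreat, motors_on)
try arrived: (Hold, arrived) → (Standby, motors_on)
try bump: (Hold, bump) → (Standby, motors_on)
try low_battery: (Hold, low_battery) → (Hold, motors_on)  ← matches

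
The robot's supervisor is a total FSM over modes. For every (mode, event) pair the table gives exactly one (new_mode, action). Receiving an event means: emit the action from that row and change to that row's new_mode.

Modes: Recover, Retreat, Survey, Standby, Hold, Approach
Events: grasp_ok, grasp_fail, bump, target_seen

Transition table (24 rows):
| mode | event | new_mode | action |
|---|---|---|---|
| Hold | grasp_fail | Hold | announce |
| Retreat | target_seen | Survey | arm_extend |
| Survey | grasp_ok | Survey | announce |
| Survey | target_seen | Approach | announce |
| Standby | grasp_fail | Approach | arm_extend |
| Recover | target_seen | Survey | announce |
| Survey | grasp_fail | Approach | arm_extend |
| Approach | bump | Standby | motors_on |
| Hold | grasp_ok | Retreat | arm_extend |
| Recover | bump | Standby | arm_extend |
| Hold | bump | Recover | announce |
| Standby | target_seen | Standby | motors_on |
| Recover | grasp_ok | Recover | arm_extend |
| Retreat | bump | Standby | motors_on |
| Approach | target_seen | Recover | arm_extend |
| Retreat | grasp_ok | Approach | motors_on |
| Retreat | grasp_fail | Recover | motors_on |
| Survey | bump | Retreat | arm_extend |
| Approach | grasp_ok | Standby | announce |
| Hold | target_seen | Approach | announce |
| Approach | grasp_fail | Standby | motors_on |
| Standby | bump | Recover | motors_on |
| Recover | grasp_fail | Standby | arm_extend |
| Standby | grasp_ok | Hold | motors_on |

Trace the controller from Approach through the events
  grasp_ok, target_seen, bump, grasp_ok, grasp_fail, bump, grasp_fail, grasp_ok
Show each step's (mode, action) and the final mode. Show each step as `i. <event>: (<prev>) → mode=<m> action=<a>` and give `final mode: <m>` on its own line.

final mode: Hold

1. grasp_ok: (Approach) → mode=Standby action=announce
2. target_seen: (Standby) → mode=Standby action=motors_on
3. bump: (Standby) → mode=Recover action=motors_on
4. grasp_ok: (Recover) → mode=Recover action=arm_extend
5. grasp_fail: (Recover) → mode=Standby action=arm_extend
6. bump: (Standby) → mode=Recover action=motors_on
7. grasp_fail: (Recover) → mode=Standby action=arm_extend
8. grasp_ok: (Standby) → mode=Hold action=motors_on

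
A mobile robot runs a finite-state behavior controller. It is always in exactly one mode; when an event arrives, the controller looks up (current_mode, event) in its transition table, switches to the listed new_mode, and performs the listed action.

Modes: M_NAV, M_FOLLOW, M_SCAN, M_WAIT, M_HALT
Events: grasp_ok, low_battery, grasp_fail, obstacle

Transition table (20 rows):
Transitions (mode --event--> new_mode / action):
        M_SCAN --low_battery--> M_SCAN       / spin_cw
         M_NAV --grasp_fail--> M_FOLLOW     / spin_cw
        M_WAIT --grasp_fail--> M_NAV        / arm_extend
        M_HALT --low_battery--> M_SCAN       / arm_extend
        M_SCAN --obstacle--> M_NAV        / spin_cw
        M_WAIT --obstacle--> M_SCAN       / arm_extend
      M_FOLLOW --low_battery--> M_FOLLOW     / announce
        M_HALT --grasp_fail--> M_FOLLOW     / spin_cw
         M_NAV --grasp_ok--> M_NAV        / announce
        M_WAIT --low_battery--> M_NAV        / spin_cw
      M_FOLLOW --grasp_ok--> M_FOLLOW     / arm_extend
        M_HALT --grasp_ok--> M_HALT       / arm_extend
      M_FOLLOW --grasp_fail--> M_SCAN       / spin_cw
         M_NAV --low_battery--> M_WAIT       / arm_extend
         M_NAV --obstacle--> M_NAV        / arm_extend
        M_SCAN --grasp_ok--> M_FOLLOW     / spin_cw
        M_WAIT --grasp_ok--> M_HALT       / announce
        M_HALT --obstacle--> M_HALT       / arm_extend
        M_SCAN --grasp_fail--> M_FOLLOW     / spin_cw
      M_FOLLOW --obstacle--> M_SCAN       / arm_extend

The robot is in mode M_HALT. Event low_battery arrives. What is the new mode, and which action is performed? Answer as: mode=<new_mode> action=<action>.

current mode = M_HALT; filter table to that mode:
  (M_HALT, low_battery) → (M_SCAN, arm_extend)  ← event matches
  (M_HALT, grasp_fail) → (M_FOLLOW, spin_cw)
  (M_HALT, grasp_ok) → (M_HALT, arm_extend)
  (M_HALT, obstacle) → (M_HALT, arm_extend)
event = low_battery selects (M_SCAN, arm_extend)

mode=M_SCAN action=arm_extend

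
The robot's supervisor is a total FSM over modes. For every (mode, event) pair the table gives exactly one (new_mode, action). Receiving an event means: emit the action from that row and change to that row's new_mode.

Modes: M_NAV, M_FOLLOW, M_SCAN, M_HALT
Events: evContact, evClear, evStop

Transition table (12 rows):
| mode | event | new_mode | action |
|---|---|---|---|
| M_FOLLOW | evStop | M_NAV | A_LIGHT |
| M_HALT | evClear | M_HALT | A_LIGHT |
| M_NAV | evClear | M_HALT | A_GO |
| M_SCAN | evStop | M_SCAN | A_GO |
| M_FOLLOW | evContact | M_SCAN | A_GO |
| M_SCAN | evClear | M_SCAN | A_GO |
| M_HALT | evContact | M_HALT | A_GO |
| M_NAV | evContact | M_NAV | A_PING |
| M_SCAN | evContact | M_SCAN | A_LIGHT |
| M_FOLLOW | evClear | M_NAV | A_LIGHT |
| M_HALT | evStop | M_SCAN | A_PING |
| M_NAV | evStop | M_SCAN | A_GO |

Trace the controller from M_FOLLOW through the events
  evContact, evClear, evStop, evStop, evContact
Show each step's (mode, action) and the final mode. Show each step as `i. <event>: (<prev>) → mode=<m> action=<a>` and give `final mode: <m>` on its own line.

1. evContact: (M_FOLLOW) → mode=M_SCAN action=A_GO
2. evClear: (M_SCAN) → mode=M_SCAN action=A_GO
3. evStop: (M_SCAN) → mode=M_SCAN action=A_GO
4. evStop: (M_SCAN) → mode=M_SCAN action=A_GO
5. evContact: (M_SCAN) → mode=M_SCAN action=A_LIGHT

final mode: M_SCAN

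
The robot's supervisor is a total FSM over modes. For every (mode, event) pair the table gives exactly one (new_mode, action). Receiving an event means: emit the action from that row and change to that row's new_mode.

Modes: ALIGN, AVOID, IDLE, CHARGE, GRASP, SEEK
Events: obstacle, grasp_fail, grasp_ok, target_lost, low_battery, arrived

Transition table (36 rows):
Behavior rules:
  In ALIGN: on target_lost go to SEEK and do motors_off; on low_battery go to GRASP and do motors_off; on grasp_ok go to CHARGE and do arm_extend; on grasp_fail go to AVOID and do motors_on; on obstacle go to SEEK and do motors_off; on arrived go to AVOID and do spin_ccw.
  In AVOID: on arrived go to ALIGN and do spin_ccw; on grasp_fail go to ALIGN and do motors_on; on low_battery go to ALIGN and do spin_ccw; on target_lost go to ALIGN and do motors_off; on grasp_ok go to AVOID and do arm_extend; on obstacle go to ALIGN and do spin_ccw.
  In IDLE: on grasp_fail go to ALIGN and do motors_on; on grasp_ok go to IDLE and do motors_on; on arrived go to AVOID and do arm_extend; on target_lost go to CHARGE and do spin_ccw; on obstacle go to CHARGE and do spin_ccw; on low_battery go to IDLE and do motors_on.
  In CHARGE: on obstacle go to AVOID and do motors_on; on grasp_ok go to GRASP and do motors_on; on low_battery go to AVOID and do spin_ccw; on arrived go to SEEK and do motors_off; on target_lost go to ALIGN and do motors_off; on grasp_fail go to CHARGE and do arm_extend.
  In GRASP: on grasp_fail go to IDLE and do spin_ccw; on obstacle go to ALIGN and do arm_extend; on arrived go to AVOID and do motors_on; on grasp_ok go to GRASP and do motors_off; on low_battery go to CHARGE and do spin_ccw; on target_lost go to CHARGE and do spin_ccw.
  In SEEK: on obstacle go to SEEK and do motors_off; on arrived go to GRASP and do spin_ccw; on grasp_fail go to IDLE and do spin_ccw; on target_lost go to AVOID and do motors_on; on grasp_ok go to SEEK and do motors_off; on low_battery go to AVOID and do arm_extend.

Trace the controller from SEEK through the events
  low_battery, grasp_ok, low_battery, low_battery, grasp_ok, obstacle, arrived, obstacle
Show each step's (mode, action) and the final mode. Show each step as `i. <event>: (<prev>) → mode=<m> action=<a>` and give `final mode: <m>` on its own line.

1. low_battery: (SEEK) → mode=AVOID action=arm_extend
2. grasp_ok: (AVOID) → mode=AVOID action=arm_extend
3. low_battery: (AVOID) → mode=ALIGN action=spin_ccw
4. low_battery: (ALIGN) → mode=GRASP action=motors_off
5. grasp_ok: (GRASP) → mode=GRASP action=motors_off
6. obstacle: (GRASP) → mode=ALIGN action=arm_extend
7. arrived: (ALIGN) → mode=AVOID action=spin_ccw
8. obstacle: (AVOID) → mode=ALIGN action=spin_ccw

final mode: ALIGN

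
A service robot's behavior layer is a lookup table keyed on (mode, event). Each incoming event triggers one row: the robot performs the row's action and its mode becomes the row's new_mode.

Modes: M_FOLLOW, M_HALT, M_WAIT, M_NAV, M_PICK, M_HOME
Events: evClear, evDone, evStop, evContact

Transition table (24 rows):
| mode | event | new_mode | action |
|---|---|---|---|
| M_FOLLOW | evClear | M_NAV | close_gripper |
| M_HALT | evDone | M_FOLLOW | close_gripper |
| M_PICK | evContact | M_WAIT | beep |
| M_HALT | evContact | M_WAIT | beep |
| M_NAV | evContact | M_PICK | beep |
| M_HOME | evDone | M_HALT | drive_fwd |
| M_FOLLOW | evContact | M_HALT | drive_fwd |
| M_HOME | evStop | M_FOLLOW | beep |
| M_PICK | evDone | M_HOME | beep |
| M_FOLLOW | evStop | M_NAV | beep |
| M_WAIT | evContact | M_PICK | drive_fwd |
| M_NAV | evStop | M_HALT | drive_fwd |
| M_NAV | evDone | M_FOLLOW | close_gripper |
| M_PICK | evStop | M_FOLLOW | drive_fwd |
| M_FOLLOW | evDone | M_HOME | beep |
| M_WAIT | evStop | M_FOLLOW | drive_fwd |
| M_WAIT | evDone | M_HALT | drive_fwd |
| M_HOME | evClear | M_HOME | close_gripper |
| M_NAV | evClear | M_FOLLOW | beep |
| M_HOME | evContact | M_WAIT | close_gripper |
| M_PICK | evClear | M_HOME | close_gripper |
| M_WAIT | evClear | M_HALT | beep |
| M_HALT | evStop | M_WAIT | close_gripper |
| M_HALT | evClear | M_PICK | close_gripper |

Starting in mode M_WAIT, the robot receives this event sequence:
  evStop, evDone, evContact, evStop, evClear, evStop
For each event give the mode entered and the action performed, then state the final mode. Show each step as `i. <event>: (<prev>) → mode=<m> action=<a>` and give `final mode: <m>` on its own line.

1. evStop: (M_WAIT) → mode=M_FOLLOW action=drive_fwd
2. evDone: (M_FOLLOW) → mode=M_HOME action=beep
3. evContact: (M_HOME) → mode=M_WAIT action=close_gripper
4. evStop: (M_WAIT) → mode=M_FOLLOW action=drive_fwd
5. evClear: (M_FOLLOW) → mode=M_NAV action=close_gripper
6. evStop: (M_NAV) → mode=M_HALT action=drive_fwd

final mode: M_HALT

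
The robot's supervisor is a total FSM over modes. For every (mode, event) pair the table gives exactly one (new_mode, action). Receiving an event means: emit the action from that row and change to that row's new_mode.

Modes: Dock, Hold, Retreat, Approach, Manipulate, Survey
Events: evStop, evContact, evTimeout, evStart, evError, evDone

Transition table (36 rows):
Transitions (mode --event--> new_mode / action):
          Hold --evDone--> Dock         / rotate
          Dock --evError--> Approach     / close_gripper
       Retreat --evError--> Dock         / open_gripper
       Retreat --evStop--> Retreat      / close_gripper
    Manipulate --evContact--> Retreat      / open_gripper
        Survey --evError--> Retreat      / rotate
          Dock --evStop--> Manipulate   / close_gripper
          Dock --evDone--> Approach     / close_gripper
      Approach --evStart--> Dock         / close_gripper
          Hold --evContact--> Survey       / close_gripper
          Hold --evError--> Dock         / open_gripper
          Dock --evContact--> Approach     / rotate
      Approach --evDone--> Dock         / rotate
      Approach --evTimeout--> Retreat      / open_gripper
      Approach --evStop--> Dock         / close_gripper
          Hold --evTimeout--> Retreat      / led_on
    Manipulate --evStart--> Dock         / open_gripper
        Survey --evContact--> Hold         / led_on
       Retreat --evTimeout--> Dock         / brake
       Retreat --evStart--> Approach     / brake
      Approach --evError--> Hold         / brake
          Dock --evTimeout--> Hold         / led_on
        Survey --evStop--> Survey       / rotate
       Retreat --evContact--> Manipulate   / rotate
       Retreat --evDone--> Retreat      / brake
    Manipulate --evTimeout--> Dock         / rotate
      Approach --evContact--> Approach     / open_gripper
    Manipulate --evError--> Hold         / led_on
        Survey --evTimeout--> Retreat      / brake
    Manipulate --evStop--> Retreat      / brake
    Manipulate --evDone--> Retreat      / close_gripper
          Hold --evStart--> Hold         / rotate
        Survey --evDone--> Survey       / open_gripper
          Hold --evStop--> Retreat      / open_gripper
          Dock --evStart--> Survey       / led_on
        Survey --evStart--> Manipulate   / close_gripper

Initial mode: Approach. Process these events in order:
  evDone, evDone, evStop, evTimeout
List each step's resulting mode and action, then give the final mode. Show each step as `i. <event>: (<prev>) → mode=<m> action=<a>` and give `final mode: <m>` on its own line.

1. evDone: (Approach) → mode=Dock action=rotate
2. evDone: (Dock) → mode=Approach action=close_gripper
3. evStop: (Approach) → mode=Dock action=close_gripper
4. evTimeout: (Dock) → mode=Hold action=led_on

final mode: Hold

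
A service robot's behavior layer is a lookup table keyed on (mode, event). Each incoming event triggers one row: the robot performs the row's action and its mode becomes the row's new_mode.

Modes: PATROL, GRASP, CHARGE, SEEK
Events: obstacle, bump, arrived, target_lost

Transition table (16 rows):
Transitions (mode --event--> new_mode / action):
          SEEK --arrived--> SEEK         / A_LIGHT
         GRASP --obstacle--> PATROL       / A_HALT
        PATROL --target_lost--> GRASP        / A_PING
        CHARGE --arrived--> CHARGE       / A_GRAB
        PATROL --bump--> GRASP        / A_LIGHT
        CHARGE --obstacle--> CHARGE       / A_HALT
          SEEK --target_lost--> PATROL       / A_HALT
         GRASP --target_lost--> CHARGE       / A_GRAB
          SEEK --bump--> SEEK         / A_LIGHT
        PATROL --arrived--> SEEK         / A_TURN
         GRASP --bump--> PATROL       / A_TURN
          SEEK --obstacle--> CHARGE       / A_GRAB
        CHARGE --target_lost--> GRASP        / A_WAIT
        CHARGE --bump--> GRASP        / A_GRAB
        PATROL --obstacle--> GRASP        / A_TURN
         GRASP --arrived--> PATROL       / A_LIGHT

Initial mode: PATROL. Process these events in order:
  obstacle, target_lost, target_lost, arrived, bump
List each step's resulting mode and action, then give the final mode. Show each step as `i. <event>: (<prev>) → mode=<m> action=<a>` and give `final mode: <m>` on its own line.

1. obstacle: (PATROL) → mode=GRASP action=A_TURN
2. target_lost: (GRASP) → mode=CHARGE action=A_GRAB
3. target_lost: (CHARGE) → mode=GRASP action=A_WAIT
4. arrived: (GRASP) → mode=PATROL action=A_LIGHT
5. bump: (PATROL) → mode=GRASP action=A_LIGHT

final mode: GRASP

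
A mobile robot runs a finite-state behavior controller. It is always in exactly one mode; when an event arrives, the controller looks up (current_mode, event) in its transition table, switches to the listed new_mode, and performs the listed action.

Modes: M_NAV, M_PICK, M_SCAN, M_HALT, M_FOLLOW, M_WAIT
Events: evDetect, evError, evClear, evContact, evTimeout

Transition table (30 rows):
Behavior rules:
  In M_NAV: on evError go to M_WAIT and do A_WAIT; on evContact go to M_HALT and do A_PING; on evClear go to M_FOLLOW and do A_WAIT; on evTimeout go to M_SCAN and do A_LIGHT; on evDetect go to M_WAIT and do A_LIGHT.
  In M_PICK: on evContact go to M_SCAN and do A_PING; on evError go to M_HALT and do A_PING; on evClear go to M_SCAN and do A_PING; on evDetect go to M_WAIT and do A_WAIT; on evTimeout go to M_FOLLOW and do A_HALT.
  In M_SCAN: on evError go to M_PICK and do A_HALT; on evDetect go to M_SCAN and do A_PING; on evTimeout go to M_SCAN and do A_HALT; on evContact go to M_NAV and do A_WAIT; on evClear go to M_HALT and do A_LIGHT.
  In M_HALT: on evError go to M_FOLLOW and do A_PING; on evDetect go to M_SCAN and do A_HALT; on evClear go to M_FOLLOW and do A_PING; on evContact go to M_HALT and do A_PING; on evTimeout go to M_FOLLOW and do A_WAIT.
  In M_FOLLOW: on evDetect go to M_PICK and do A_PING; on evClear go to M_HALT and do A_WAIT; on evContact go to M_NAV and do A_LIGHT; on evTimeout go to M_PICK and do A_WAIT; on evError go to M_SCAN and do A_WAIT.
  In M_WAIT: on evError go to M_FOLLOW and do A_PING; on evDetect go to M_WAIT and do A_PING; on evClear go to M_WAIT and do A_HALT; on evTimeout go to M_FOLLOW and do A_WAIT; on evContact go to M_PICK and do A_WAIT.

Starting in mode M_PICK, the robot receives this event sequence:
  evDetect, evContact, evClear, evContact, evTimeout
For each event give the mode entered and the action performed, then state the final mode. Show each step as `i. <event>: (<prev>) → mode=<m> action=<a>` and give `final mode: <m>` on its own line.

1. evDetect: (M_PICK) → mode=M_WAIT action=A_WAIT
2. evContact: (M_WAIT) → mode=M_PICK action=A_WAIT
3. evClear: (M_PICK) → mode=M_SCAN action=A_PING
4. evContact: (M_SCAN) → mode=M_NAV action=A_WAIT
5. evTimeout: (M_NAV) → mode=M_SCAN action=A_LIGHT

final mode: M_SCAN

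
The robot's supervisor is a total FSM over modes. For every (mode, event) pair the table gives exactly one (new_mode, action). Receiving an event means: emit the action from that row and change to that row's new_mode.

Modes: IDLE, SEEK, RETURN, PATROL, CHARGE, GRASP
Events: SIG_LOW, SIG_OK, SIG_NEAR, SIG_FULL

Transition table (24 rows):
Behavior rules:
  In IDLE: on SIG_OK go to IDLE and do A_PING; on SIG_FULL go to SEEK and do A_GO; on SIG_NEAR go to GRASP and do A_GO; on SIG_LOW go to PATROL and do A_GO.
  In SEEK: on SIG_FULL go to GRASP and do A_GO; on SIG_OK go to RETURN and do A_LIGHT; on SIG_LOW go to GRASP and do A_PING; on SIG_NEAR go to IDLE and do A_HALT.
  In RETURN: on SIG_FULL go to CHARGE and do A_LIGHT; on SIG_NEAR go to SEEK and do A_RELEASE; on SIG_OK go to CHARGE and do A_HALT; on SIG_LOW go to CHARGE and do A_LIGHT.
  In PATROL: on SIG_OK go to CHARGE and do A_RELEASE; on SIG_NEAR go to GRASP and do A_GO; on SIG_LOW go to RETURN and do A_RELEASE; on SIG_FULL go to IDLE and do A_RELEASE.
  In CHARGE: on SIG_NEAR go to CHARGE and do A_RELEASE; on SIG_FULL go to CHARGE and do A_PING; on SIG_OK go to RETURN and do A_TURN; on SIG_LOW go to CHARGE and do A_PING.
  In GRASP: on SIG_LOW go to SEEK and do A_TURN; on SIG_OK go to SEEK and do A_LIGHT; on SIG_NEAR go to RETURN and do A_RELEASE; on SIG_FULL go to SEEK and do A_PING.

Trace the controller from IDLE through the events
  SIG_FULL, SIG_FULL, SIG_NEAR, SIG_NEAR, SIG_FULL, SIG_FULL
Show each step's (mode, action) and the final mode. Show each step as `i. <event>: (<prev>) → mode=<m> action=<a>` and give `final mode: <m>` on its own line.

1. SIG_FULL: (IDLE) → mode=SEEK action=A_GO
2. SIG_FULL: (SEEK) → mode=GRASP action=A_GO
3. SIG_NEAR: (GRASP) → mode=RETURN action=A_RELEASE
4. SIG_NEAR: (RETURN) → mode=SEEK action=A_RELEASE
5. SIG_FULL: (SEEK) → mode=GRASP action=A_GO
6. SIG_FULL: (GRASP) → mode=SEEK action=A_PING

final mode: SEEK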